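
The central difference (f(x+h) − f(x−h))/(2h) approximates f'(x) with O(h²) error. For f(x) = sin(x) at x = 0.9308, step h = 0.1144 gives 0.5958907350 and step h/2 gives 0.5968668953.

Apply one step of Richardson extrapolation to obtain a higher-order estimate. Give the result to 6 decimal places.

0.597192

Order 2 gives 2^r = 4 and 2^r − 1 = 3.
Weighted: 2.3874675812 − 0.5958907350 = 1.7915768462
Extrapolated: 1.7915768462 / 3 = 0.5971922821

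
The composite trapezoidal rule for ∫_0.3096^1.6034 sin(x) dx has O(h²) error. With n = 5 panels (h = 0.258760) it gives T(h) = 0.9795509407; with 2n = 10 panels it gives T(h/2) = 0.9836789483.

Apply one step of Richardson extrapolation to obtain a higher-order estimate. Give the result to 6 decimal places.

With r = 2 the leading error scales as h^2, so the weight is 2^2 = 4.
4 × 0.9836789483 = 3.9347157932; 3.9347157932 − 0.9795509407 = 2.9551648525
Extrapolated: 2.9551648525 / 3 = 0.9850549508

0.985055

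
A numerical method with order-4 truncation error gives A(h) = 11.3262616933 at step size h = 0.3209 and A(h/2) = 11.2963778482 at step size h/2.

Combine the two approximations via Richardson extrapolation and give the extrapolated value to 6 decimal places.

11.294386

r = 4: numerator weight 16, denominator 15.
Numerator 16×A(h/2) − A(h) = 16×11.2963778482 − 11.3262616933 = 169.4157838779
Extrapolated: 169.4157838779 / 15 = 11.2943855919
Gap between inputs: 2.988e-02; correction applied: −0.0019922563.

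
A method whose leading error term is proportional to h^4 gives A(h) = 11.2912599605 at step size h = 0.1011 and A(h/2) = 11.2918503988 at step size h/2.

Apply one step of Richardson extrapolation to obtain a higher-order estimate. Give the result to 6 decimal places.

11.291890

The method has order 4: 2^4 = 16.
2^4·A(h/2) = 180.6696063808; minus A(h) gives 169.3783464203.
Extrapolated: 169.3783464203 / 15 = 11.2918897614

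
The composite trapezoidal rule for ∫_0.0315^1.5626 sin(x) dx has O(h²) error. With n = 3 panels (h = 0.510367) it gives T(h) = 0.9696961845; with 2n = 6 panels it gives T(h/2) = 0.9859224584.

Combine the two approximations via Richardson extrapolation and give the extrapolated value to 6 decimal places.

0.991331

r = 2: numerator weight 4, denominator 3.
Top: 4(0.9859224584) − (0.9696961845) = 2.9739936491
2.9739936491 ÷ 3 = 0.9913312164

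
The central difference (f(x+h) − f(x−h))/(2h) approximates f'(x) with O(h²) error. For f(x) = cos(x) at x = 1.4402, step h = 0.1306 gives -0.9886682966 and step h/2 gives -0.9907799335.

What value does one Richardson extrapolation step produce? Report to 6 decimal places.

-0.991484

r = 2, so 2^r = 4.
Top: 4(-0.9907799335) − (-0.9886682966) = -2.9744514374
Divide by 2^2 − 1 = 3.
(-2.9744514374) ÷ 3 = -0.9914838125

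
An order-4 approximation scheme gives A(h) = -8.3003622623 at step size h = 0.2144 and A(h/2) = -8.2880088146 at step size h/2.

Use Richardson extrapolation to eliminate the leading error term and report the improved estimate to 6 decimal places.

-8.287185

r = 4: numerator weight 16, denominator 15.
2^4×A(h/2) = -132.6081410336; minus A(h) gives -124.3077787713.
Divide by 2^4 − 1 = 15.
Extrapolated: (-124.3077787713) / 15 = -8.2871852514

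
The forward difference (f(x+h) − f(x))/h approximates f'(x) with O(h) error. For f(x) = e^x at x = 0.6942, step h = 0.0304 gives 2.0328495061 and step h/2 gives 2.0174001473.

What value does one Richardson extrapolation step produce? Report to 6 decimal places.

r = 1, so 2^r = 2.
2*2.0174001473 = 4.0348002946; subtract 2.0328495061 → 2.0019507885
2.0019507885 ÷ 1 = 2.0019507885
Gap between inputs: 1.545e-02; correction applied: −0.0154493588.

2.001951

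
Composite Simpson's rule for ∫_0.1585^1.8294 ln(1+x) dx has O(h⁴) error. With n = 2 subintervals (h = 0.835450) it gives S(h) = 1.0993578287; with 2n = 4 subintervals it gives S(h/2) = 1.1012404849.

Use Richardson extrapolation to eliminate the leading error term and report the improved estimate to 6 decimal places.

1.101366

r = 4: numerator weight 16, denominator 15.
Difference of the inputs: 1.1012404849 − 1.0993578287 = 0.0018826562
Correction (A(h/2) − A(h))/(16 − 1) = 0.0018826562/15 = 0.0001255104
R = A(h/2) + (A(h/2) − A(h))/15 = 1.1012404849 + 0.0001255104 = 1.1013659953
Shift from A(h/2): +0.0001255104.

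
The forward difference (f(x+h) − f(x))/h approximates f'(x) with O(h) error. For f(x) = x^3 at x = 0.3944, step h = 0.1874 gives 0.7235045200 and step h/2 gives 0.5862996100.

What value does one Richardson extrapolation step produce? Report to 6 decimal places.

0.449095

The method has order 1: 2^1 = 2.
Weighted: 1.1725992200 − 0.7235045200 = 0.4490947000
0.4490947000 ÷ 1 = 0.4490947000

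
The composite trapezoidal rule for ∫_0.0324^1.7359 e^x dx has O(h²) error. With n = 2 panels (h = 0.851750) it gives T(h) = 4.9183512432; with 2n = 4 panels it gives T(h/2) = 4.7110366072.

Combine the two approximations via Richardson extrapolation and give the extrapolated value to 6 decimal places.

r = 2: numerator weight 4, denominator 3.
Weighted: 18.8441464288 − 4.9183512432 = 13.9257951856
13.9257951856 ÷ 3 = 4.6419317285

4.641932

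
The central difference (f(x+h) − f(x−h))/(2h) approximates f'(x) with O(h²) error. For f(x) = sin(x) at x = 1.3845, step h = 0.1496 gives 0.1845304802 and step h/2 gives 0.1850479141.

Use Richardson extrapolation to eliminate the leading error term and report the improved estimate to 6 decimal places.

r = 2: numerator weight 4, denominator 3.
Numerator 4 × A(h/2) − A(h) = 4 × 0.1850479141 − 0.1845304802 = 0.5556611762
Divide by 2^2 − 1 = 3.
Result: 0.1852203921

0.185220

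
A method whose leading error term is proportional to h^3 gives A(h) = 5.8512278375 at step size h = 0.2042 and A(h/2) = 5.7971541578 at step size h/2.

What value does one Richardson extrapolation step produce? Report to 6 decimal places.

Method order is 3; weight 2^3 = 8.
8·5.7971541578 = 46.3772332624; subtract 5.8512278375 → 40.5260054249
R = 40.5260054249/7 = 5.7894293464

5.789429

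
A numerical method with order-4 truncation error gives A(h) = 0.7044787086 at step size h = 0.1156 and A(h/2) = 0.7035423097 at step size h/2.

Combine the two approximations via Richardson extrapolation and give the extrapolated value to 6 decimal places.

With r = 4 the leading error scales as h^4, so the weight is 2^4 = 16.
2^4 × A(h/2) = 11.2566769552; minus A(h) gives 10.5521982466.
(16 × 0.7035423097 − 0.7044787086)/(16 − 1) = 0.7034798831

0.703480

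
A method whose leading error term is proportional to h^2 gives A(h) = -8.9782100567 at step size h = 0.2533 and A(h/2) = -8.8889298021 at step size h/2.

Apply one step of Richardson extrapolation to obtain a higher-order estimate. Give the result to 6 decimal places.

-8.859170

Leading term ∝ h^2; use weight 4 = 2^2.
Numerator 4×A(h/2) − A(h) = 4×(-8.8889298021) − (-8.9782100567) = -26.5775091517
Extrapolated: (-26.5775091517) / 3 = -8.8591697172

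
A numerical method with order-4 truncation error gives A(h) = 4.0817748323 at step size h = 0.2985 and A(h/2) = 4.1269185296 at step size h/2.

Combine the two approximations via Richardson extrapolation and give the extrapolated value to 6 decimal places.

4.129928

Error is O(h^4); halving h shrinks it by 2^4 = 16.
Weighted: 66.0306964736 − 4.0817748323 = 61.9489216413
Divide by 2^4 − 1 = 15.
Result: 4.1299281094
Correction |R − A(h/2)| = 3.010e-03; gap |A(h/2) − A(h)| = 4.514e-02.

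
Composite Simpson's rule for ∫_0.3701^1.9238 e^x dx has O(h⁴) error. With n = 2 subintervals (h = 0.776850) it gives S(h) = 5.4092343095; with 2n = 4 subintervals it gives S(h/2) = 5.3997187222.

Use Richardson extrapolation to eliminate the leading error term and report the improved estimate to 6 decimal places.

5.399084

Order 4 gives 2^r = 16 and 2^r − 1 = 15.
Weighted: 86.3954995552 − 5.4092343095 = 80.9862652457
Denominator 16 − 1 = 15.
(16 × 5.3997187222 − 5.4092343095)/(16 − 1) = 5.3990843497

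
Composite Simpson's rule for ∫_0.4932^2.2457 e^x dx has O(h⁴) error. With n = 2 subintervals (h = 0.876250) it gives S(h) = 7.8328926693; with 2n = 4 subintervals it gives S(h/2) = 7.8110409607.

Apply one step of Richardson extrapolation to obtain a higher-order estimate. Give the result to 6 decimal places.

7.809584

The method has order 4: 2^4 = 16.
16*7.8110409607 = 124.9766553712; 124.9766553712 − 7.8328926693 = 117.1437627019
117.1437627019 ÷ 15 = 7.8095841801
Correction |R − A(h/2)| = 1.457e-03; gap |A(h/2) − A(h)| = 2.185e-02.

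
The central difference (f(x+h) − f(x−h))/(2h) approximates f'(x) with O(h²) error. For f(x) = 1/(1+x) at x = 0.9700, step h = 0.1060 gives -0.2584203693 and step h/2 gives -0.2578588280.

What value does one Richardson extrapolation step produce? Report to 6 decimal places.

-0.257672

r = 2: numerator weight 4, denominator 3.
Numerator 4×A(h/2) − A(h) = 4×(-0.2578588280) − (-0.2584203693) = -0.7730149427
Denominator 4 − 1 = 3.
Result: -0.2576716476
Correction |R − A(h/2)| = 1.872e-04; gap |A(h/2) − A(h)| = 5.615e-04.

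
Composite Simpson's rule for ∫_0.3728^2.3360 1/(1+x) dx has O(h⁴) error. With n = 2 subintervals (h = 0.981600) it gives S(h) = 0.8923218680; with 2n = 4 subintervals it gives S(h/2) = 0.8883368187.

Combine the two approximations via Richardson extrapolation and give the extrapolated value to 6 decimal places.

0.888071

Order 4 gives 2^r = 16 and 2^r − 1 = 15.
Numerator 16 × A(h/2) − A(h) = 16 × 0.8883368187 − 0.8923218680 = 13.3210672312
Denominator 16 − 1 = 15.
13.3210672312 ÷ 15 = 0.8880711487
Gap between inputs: 3.985e-03; correction applied: −0.0002656700.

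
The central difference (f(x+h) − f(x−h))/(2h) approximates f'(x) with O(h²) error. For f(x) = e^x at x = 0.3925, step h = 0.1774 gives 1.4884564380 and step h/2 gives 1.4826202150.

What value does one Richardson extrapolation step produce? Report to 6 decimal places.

1.480675

With r = 2 the leading error scales as h^2, so the weight is 2^2 = 4.
4*1.4826202150 − 1.4884564380 = 4.4420244220
Divide by 2^2 − 1 = 3.
4.4420244220 ÷ 3 = 1.4806748073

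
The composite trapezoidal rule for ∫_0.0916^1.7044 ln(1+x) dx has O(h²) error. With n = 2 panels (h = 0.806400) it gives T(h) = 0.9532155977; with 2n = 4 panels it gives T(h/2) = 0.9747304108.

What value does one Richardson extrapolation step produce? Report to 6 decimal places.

Error is O(h^2); halving h shrinks it by 2^2 = 4.
Difference of the inputs: 0.9747304108 − 0.9532155977 = 0.0215148131
Divide by 2^2 − 1 = 3: 0.0215148131/3 = 0.0071716044
R = A(h/2) + (A(h/2) − A(h))/3 = 0.9747304108 + 0.0071716044 = 0.9819020152
Shift from A(h/2): +0.0071716044.

0.981902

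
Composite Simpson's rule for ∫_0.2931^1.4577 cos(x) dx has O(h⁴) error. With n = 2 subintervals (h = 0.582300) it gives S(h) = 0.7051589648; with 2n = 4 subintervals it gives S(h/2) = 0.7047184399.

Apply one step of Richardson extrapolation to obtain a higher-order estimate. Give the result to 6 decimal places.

0.704689

Order 4 gives 2^r = 16 and 2^r − 1 = 15.
Top: 16(0.7047184399) − (0.7051589648) = 10.5703360736
R = 10.5703360736/15 = 0.7046890716
Correction |R − A(h/2)| = 2.937e-05; gap |A(h/2) − A(h)| = 4.405e-04.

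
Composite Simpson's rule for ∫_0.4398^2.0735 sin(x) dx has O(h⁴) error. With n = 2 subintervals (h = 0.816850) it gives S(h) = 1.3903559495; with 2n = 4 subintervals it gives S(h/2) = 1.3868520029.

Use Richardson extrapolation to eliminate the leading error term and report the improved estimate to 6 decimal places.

1.386618

r = 4, so 2^r = 16.
2^4·A(h/2) = 22.1896320464; minus A(h) gives 20.7992760969.
20.7992760969 ÷ 15 = 1.3866184065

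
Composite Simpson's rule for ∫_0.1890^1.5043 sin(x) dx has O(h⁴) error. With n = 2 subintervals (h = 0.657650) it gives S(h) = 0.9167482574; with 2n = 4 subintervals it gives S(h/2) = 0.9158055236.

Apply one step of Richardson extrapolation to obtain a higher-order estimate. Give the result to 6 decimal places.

0.915743

Method order is 4; weight 2^4 = 16.
A(h/2) − A(h) = 0.9158055236 − 0.9167482574 = -0.0009427338
Divide by 2^4 − 1 = 15: (-0.0009427338)/15 = -0.0000628489
R = 0.9158055236 − 0.0000628489 = 0.9157426747
Correction |R − A(h/2)| = 6.285e-05; gap |A(h/2) − A(h)| = 9.427e-04.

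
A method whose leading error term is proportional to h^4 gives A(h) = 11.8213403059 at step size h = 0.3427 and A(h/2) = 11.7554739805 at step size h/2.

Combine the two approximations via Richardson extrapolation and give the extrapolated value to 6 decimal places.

11.751083

r = 4: numerator weight 16, denominator 15.
16×11.7554739805 − 11.8213403059 = 176.2662433821
Divide by 2^4 − 1 = 15.
Result: 11.7510828921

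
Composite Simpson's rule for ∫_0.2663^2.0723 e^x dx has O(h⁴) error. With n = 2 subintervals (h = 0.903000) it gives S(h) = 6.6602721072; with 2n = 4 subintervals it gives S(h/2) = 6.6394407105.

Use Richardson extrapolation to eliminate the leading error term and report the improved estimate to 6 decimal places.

6.638052

Method order is 4; weight 2^4 = 16.
16*6.6394407105 = 106.2310513680; subtract 6.6602721072 → 99.5707792608
(16*6.6394407105 − 6.6602721072)/(16 − 1) = 6.6380519507
Gap between inputs: 2.083e-02; correction applied: −0.0013887598.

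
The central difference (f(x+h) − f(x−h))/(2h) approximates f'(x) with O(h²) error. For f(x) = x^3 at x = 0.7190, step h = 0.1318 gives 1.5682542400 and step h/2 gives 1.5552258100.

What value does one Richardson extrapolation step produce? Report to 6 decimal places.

1.550883

With r = 2 the leading error scales as h^2, so the weight is 2^2 = 4.
Weighted: 6.2209032400 − 1.5682542400 = 4.6526490000
Divide by 2^2 − 1 = 3.
Extrapolated: 4.6526490000 / 3 = 1.5508830000
Shift from A(h/2): −0.0043428100.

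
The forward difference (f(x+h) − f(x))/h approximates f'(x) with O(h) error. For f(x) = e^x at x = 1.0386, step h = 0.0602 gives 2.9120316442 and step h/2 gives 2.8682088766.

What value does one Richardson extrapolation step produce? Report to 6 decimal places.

The method has order 1: 2^1 = 2.
2·2.8682088766 = 5.7364177532; 5.7364177532 − 2.9120316442 = 2.8243861090
R = 2.8243861090/1 = 2.8243861090

2.824386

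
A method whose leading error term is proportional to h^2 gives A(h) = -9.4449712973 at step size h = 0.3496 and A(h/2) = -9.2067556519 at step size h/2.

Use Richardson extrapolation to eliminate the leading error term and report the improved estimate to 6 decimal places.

Leading term ∝ h^2; use weight 4 = 2^2.
Top: 4(-9.2067556519) − (-9.4449712973) = -27.3820513103
(-27.3820513103) ÷ 3 = -9.1273504368
Correction |R − A(h/2)| = 7.941e-02; gap |A(h/2) − A(h)| = 2.382e-01.

-9.127350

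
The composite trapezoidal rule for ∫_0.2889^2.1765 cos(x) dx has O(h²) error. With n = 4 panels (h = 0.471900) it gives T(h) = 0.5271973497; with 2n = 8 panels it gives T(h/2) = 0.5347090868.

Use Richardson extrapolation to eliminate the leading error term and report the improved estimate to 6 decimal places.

0.537213

r = 2, so 2^r = 4.
4 × 0.5347090868 = 2.1388363472; 2.1388363472 − 0.5271973497 = 1.6116389975
R = 1.6116389975/3 = 0.5372129992
Shift from A(h/2): +0.0025039124.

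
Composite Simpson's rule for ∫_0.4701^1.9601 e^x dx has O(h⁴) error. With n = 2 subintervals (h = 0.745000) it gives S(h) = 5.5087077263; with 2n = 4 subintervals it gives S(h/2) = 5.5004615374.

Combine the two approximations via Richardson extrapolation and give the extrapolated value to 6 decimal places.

Method order is 4; weight 2^4 = 16.
16×5.5004615374 = 88.0073845984; subtract 5.5087077263 → 82.4986768721
Denominator 16 − 1 = 15.
82.4986768721 ÷ 15 = 5.4999117915

5.499912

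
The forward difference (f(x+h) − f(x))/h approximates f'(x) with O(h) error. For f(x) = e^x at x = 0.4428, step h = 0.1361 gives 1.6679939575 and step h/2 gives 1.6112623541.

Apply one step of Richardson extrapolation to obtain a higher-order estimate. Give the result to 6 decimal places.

Leading term ∝ h^1; use weight 2 = 2^1.
2 × 1.6112623541 − 1.6679939575 = 1.5545307507
Divide by 2^1 − 1 = 1.
R = 1.5545307507/1 = 1.5545307507
Gap between inputs: 5.673e-02; correction applied: −0.0567316034.

1.554531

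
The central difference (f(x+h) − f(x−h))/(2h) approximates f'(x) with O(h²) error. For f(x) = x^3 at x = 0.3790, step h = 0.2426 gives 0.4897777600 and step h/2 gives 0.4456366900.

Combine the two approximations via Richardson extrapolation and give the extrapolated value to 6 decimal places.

Method order is 2; weight 2^2 = 4.
2^2 × A(h/2) = 1.7825467600; minus A(h) gives 1.2927690000.
1.2927690000 ÷ 3 = 0.4309230000
Correction |R − A(h/2)| = 1.471e-02; gap |A(h/2) − A(h)| = 4.414e-02.

0.430923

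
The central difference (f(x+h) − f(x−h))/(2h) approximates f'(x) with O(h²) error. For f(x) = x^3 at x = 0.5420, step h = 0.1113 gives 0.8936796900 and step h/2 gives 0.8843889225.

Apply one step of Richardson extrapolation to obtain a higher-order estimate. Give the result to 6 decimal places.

r = 2, so 2^r = 4.
4×0.8843889225 = 3.5375556900; 3.5375556900 − 0.8936796900 = 2.6438760000
Denominator 4 − 1 = 3.
(4×0.8843889225 − 0.8936796900)/(4 − 1) = 0.8812920000

0.881292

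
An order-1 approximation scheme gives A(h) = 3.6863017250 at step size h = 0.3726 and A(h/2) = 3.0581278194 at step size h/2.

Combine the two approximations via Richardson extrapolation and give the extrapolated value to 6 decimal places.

2.429954

Leading term ∝ h^1; use weight 2 = 2^1.
2*3.0581278194 = 6.1162556388; subtract 3.6863017250 → 2.4299539138
Divide by 2^1 − 1 = 1.
R = 2.4299539138/1 = 2.4299539138
Shift from A(h/2): −0.6281739056.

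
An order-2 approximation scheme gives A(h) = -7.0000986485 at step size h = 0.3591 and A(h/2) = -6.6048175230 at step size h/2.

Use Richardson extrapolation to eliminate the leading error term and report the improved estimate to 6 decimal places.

-6.473057

The method has order 2: 2^2 = 4.
Weighted: (-26.4192700920) − (-7.0000986485) = -19.4191714435
Denominator 4 − 1 = 3.
Result: -6.4730571478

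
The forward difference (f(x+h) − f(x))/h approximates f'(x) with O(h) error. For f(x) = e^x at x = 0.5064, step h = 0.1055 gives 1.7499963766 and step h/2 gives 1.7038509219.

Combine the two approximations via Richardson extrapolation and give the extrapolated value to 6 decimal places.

Order 1 gives 2^r = 2 and 2^r − 1 = 1.
2·1.7038509219 − 1.7499963766 = 1.6577054672
(2·1.7038509219 − 1.7499963766)/(2 − 1) = 1.6577054672
Correction |R − A(h/2)| = 4.615e-02; gap |A(h/2) − A(h)| = 4.615e-02.

1.657705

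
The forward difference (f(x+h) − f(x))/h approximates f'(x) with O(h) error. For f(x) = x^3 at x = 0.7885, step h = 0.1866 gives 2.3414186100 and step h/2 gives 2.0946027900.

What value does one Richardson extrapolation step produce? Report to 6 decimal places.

Method order is 1; weight 2^1 = 2.
2*2.0946027900 = 4.1892055800; subtract 2.3414186100 → 1.8477869700
Denominator 2 − 1 = 1.
R = 1.8477869700/1 = 1.8477869700
Correction |R − A(h/2)| = 2.468e-01; gap |A(h/2) − A(h)| = 2.468e-01.

1.847787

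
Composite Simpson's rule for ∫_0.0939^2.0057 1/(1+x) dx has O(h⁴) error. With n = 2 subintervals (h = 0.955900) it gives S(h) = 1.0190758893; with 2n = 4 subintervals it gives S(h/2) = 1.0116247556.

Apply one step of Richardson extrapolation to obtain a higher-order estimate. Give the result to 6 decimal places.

1.011128

Leading term ∝ h^4; use weight 16 = 2^4.
16·1.0116247556 − 1.0190758893 = 15.1669202003
Denominator 16 − 1 = 15.
R = 15.1669202003/15 = 1.0111280134
Gap between inputs: 7.451e-03; correction applied: −0.0004967422.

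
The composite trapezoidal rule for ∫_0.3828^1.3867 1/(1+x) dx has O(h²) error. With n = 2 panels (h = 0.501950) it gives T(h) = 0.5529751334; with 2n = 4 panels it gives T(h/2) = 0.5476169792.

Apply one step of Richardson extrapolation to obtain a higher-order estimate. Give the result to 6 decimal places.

0.545831

r = 2: numerator weight 4, denominator 3.
Top: 4(0.5476169792) − (0.5529751334) = 1.6374927834
Divide by 2^2 − 1 = 3.
R = 1.6374927834/3 = 0.5458309278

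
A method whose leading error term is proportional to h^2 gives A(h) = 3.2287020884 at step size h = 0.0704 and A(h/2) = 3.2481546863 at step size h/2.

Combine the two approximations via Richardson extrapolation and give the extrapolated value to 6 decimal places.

3.254639

With r = 2 the leading error scales as h^2, so the weight is 2^2 = 4.
Difference of the inputs: 3.2481546863 − 3.2287020884 = 0.0194525979
Correction (A(h/2) − A(h))/(4 − 1) = 0.0194525979/3 = 0.0064841993
R = 3.2481546863 + 0.0064841993 = 3.2546388856
Correction |R − A(h/2)| = 6.484e-03; gap |A(h/2) − A(h)| = 1.945e-02.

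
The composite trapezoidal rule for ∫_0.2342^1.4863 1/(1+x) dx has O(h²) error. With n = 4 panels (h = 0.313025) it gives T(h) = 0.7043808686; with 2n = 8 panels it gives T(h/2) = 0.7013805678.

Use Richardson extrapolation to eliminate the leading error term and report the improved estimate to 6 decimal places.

r = 2, so 2^r = 4.
Top: 4(0.7013805678) − (0.7043808686) = 2.1011414026
Divide by 2^2 − 1 = 3.
R = 2.1011414026/3 = 0.7003804675

0.700380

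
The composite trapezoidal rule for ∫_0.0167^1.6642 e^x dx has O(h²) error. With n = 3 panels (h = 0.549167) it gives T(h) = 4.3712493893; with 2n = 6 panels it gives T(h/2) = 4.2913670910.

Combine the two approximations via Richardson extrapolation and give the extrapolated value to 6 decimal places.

Order 2 gives 2^r = 4 and 2^r − 1 = 3.
2^2·A(h/2) = 17.1654683640; minus A(h) gives 12.7942189747.
R = 12.7942189747/3 = 4.2647396582
Shift from A(h/2): −0.0266274328.

4.264740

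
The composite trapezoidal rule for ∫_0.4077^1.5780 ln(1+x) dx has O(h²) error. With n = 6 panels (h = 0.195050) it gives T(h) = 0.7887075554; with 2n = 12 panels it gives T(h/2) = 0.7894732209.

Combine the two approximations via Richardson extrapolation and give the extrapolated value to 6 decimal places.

0.789728

Error is O(h^2); halving h shrinks it by 2^2 = 4.
4*0.7894732209 = 3.1578928836; subtract 0.7887075554 → 2.3691853282
R = 2.3691853282/3 = 0.7897284427
Correction |R − A(h/2)| = 2.552e-04; gap |A(h/2) − A(h)| = 7.657e-04.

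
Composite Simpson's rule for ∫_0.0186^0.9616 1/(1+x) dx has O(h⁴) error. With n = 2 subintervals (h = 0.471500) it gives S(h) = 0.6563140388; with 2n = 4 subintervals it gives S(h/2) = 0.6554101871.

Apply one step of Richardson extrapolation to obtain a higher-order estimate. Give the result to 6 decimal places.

The method has order 4: 2^4 = 16.
16·0.6554101871 − 0.6563140388 = 9.8302489548
Divide by 2^4 − 1 = 15.
Extrapolated: 9.8302489548 / 15 = 0.6553499303
Shift from A(h/2): −0.0000602568.

0.655350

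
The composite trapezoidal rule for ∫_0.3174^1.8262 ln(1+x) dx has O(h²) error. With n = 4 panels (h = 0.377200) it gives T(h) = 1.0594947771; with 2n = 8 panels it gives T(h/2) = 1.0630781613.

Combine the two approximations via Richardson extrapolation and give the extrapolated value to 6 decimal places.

r = 2, so 2^r = 4.
4 × 1.0630781613 = 4.2523126452; subtract 1.0594947771 → 3.1928178681
(4 × 1.0630781613 − 1.0594947771)/(4 − 1) = 1.0642726227

1.064273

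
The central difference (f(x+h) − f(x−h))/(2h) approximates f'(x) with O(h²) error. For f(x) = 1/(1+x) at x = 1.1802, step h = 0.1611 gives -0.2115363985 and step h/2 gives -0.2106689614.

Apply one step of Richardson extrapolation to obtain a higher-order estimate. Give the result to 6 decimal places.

-0.210380

Leading term ∝ h^2; use weight 4 = 2^2.
4 × (-0.2106689614) − (-0.2115363985) = -0.6311394471
Divide by 2^2 − 1 = 3.
R = (-0.6311394471)/3 = -0.2103798157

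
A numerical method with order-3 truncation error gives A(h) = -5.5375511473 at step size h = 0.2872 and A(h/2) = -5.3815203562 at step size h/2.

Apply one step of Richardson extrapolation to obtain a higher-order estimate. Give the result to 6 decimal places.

-5.359230

The method has order 3: 2^3 = 8.
Top: 8(-5.3815203562) − (-5.5375511473) = -37.5146117023
(8 × (-5.3815203562) − (-5.5375511473))/(8 − 1) = -5.3592302432
Correction |R − A(h/2)| = 2.229e-02; gap |A(h/2) − A(h)| = 1.560e-01.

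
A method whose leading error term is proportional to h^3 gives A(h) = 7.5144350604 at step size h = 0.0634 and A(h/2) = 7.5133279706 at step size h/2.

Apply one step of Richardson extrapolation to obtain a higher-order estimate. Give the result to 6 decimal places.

r = 3, so 2^r = 8.
2^3 × A(h/2) = 60.1066237648; minus A(h) gives 52.5921887044.
Extrapolated: 52.5921887044 / 7 = 7.5131698149

7.513170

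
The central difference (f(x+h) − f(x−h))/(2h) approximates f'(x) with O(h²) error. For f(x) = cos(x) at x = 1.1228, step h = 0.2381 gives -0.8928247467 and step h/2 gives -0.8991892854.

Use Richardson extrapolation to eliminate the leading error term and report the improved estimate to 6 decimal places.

r = 2, so 2^r = 4.
4*(-0.8991892854) = -3.5967571416; (-3.5967571416) − (-0.8928247467) = -2.7039323949
Divide by 2^2 − 1 = 3.
(-2.7039323949) ÷ 3 = -0.9013107983
Correction |R − A(h/2)| = 2.122e-03; gap |A(h/2) − A(h)| = 6.365e-03.

-0.901311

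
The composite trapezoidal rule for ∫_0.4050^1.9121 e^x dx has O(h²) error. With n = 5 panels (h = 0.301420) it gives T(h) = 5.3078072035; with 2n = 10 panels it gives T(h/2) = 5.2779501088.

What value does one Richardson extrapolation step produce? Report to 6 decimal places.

5.267998

Error is O(h^2); halving h shrinks it by 2^2 = 4.
Top: 4(5.2779501088) − (5.3078072035) = 15.8039932317
Divide by 2^2 − 1 = 3.
R = 15.8039932317/3 = 5.2679977439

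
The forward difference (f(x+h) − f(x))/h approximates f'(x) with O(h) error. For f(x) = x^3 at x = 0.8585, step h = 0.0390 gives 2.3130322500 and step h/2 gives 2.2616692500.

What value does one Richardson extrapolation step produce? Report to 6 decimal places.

With r = 1 the leading error scales as h^1, so the weight is 2^1 = 2.
Difference of the inputs: 2.2616692500 − 2.3130322500 = -0.0513630000
Correction (A(h/2) − A(h))/(2 − 1) = (-0.0513630000)/1 = -0.0513630000
R = 2.2616692500 − 0.0513630000 = 2.2103062500

2.210306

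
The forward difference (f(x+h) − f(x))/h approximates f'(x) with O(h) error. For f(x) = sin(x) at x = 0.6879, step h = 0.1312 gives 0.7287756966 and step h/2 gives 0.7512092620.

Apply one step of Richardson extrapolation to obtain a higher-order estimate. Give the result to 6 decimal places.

With r = 1 the leading error scales as h^1, so the weight is 2^1 = 2.
A(h/2) − A(h) = 0.7512092620 − 0.7287756966 = 0.0224335654
Divide by 2^1 − 1 = 1: 0.0224335654/1 = 0.0224335654
R = 0.7512092620 + 0.0224335654 = 0.7736428274

0.773643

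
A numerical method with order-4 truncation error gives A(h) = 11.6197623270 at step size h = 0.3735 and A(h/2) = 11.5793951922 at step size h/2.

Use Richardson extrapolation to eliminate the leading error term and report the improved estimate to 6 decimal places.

r = 4: numerator weight 16, denominator 15.
2^4 × A(h/2) = 185.2703230752; minus A(h) gives 173.6505607482.
Divide by 2^4 − 1 = 15.
Result: 11.5767040499
Shift from A(h/2): −0.0026911423.

11.576704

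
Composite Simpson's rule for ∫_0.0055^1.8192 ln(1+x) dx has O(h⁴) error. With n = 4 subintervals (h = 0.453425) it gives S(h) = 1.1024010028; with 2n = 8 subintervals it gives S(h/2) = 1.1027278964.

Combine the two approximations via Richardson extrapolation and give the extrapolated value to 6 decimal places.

1.102750

Leading term ∝ h^4; use weight 16 = 2^4.
16·1.1027278964 − 1.1024010028 = 16.5412453396
Divide by 2^4 − 1 = 15.
Extrapolated: 16.5412453396 / 15 = 1.1027496893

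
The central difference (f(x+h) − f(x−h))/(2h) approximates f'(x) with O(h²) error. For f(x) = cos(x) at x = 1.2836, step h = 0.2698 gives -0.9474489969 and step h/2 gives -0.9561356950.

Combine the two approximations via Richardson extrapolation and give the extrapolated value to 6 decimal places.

The method has order 2: 2^2 = 4.
4×(-0.9561356950) = -3.8245427800; subtract (-0.9474489969) → -2.8770937831
Denominator 4 − 1 = 3.
Result: -0.9590312610
Correction |R − A(h/2)| = 2.896e-03; gap |A(h/2) − A(h)| = 8.687e-03.

-0.959031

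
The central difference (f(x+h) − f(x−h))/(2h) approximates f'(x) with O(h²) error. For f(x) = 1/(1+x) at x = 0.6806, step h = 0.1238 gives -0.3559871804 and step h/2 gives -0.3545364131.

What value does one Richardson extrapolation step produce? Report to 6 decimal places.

-0.354053

The method has order 2: 2^2 = 4.
4*(-0.3545364131) = -1.4181456524; (-1.4181456524) − (-0.3559871804) = -1.0621584720
Divide by 2^2 − 1 = 3.
(4*(-0.3545364131) − (-0.3559871804))/(4 − 1) = -0.3540528240
Shift from A(h/2): +0.0004835891.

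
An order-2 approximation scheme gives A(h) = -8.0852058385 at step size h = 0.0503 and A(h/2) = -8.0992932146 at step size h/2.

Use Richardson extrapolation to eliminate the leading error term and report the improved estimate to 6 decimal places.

Error is O(h^2); halving h shrinks it by 2^2 = 4.
4*(-8.0992932146) = -32.3971728584; subtract (-8.0852058385) → -24.3119670199
(4*(-8.0992932146) − (-8.0852058385))/(4 − 1) = -8.1039890066

-8.103989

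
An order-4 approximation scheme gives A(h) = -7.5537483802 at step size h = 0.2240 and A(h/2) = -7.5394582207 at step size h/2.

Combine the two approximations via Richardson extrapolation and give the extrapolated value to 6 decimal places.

-7.538506

Error is O(h^4); halving h shrinks it by 2^4 = 16.
16 × (-7.5394582207) = -120.6313315312; (-120.6313315312) − (-7.5537483802) = -113.0775831510
(16 × (-7.5394582207) − (-7.5537483802))/(16 − 1) = -7.5385055434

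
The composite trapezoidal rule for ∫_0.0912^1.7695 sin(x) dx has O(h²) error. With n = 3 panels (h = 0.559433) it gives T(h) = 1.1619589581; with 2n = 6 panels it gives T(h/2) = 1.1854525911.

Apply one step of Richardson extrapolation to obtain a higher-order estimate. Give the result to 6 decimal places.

1.193284

With r = 2 the leading error scales as h^2, so the weight is 2^2 = 4.
4×1.1854525911 − 1.1619589581 = 3.5798514063
R = 3.5798514063/3 = 1.1932838021
Shift from A(h/2): +0.0078312110.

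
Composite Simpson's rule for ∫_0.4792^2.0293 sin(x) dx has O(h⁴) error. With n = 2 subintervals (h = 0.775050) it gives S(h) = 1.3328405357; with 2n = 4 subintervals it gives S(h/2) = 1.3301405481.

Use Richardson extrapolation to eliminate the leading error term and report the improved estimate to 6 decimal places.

1.329961

r = 4, so 2^r = 16.
16×1.3301405481 − 1.3328405357 = 19.9494082339
Denominator 16 − 1 = 15.
Result: 1.3299605489
Correction |R − A(h/2)| = 1.800e-04; gap |A(h/2) − A(h)| = 2.700e-03.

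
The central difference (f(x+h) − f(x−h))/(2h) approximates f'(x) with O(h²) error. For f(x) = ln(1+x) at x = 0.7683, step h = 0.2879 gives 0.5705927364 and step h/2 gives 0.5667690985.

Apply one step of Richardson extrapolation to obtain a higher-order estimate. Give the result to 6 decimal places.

Leading term ∝ h^2; use weight 4 = 2^2.
4 × 0.5667690985 = 2.2670763940; 2.2670763940 − 0.5705927364 = 1.6964836576
(4 × 0.5667690985 − 0.5705927364)/(4 − 1) = 0.5654945525

0.565495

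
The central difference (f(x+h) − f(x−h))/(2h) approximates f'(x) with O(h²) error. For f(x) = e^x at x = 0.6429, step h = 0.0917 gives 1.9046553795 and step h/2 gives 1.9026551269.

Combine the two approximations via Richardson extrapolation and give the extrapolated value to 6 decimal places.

1.901988

r = 2, so 2^r = 4.
4 × 1.9026551269 − 1.9046553795 = 5.7059651281
Extrapolated: 5.7059651281 / 3 = 1.9019883760
Shift from A(h/2): −0.0006667509.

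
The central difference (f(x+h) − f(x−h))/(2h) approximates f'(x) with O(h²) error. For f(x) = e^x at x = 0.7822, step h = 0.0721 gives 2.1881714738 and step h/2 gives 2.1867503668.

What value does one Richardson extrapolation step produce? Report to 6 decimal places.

r = 2, so 2^r = 4.
4 × 2.1867503668 = 8.7470014672; subtract 2.1881714738 → 6.5588299934
Divide by 2^2 − 1 = 3.
Result: 2.1862766645
Gap between inputs: 1.421e-03; correction applied: −0.0004737023.

2.186277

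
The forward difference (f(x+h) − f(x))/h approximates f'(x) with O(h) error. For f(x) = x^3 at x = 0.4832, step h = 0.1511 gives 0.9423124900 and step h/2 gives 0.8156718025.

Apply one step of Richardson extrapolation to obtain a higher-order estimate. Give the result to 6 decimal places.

0.689031

r = 1: numerator weight 2, denominator 1.
A(h/2) − A(h) = 0.8156718025 − 0.9423124900 = -0.1266406875
Divide by 2^1 − 1 = 1: (-0.1266406875)/1 = -0.1266406875
R = 0.8156718025 − 0.1266406875 = 0.6890311150
Correction |R − A(h/2)| = 1.266e-01; gap |A(h/2) − A(h)| = 1.266e-01.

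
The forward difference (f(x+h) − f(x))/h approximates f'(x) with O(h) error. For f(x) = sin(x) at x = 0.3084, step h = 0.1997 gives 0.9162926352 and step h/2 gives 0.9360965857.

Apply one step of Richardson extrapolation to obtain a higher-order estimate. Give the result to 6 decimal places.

Method order is 1; weight 2^1 = 2.
Weighted: 1.8721931714 − 0.9162926352 = 0.9559005362
0.9559005362 ÷ 1 = 0.9559005362
Correction |R − A(h/2)| = 1.980e-02; gap |A(h/2) − A(h)| = 1.980e-02.

0.955901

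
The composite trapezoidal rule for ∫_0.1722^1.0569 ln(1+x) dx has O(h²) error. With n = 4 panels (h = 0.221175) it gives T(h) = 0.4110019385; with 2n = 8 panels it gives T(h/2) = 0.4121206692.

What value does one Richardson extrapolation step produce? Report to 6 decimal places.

0.412494

Error is O(h^2); halving h shrinks it by 2^2 = 4.
Weighted: 1.6484826768 − 0.4110019385 = 1.2374807383
Denominator 4 − 1 = 3.
1.2374807383 ÷ 3 = 0.4124935794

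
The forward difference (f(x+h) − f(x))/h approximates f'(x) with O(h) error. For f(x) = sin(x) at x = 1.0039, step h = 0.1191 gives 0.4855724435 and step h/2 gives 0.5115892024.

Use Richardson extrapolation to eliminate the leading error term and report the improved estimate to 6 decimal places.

The method has order 1: 2^1 = 2.
2×0.5115892024 = 1.0231784048; subtract 0.4855724435 → 0.5376059613
Denominator 2 − 1 = 1.
Result: 0.5376059613

0.537606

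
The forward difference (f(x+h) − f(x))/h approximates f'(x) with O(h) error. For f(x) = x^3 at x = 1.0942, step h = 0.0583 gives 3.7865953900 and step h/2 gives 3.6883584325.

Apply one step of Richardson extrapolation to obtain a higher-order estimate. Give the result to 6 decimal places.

Error is O(h^1); halving h shrinks it by 2^1 = 2.
Difference of the inputs: 3.6883584325 − 3.7865953900 = -0.0982369575
Correction (A(h/2) − A(h))/(2 − 1) = (-0.0982369575)/1 = -0.0982369575
R = 3.6883584325 − 0.0982369575 = 3.5901214750
Shift from A(h/2): −0.0982369575.

3.590121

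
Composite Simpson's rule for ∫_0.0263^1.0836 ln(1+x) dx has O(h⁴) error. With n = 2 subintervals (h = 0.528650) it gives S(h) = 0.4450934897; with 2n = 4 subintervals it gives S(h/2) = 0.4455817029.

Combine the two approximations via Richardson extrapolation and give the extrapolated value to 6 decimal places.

0.445614

r = 4: numerator weight 16, denominator 15.
16 × 0.4455817029 = 7.1293072464; 7.1293072464 − 0.4450934897 = 6.6842137567
6.6842137567 ÷ 15 = 0.4456142504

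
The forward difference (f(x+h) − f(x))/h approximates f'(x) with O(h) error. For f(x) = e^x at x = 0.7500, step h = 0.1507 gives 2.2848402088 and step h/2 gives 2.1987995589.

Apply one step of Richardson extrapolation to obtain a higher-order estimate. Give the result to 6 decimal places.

2.112759

With r = 1 the leading error scales as h^1, so the weight is 2^1 = 2.
2^1×A(h/2) = 4.3975991178; minus A(h) gives 2.1127589090.
Extrapolated: 2.1127589090 / 1 = 2.1127589090
Shift from A(h/2): −0.0860406499.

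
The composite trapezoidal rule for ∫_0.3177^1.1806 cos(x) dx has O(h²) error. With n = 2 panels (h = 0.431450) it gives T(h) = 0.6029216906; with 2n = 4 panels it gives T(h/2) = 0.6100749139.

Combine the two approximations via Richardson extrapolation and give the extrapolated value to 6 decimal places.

0.612459

Order 2 gives 2^r = 4 and 2^r − 1 = 3.
Numerator 4*A(h/2) − A(h) = 4*0.6100749139 − 0.6029216906 = 1.8373779650
R = 1.8373779650/3 = 0.6124593217
Correction |R − A(h/2)| = 2.384e-03; gap |A(h/2) − A(h)| = 7.153e-03.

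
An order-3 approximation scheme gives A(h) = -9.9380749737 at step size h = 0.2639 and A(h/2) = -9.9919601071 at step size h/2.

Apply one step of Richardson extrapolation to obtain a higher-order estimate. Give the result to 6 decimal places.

Method order is 3; weight 2^3 = 8.
Numerator 8·A(h/2) − A(h) = 8·(-9.9919601071) − (-9.9380749737) = -69.9976058831
(-69.9976058831) ÷ 7 = -9.9996579833

-9.999658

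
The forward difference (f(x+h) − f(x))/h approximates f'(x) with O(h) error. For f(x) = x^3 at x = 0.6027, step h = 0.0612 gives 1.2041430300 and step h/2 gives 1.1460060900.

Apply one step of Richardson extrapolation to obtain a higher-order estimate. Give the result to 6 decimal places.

Order 1 gives 2^r = 2 and 2^r − 1 = 1.
Top: 2(1.1460060900) − (1.2041430300) = 1.0878691500
1.0878691500 ÷ 1 = 1.0878691500
Gap between inputs: 5.814e-02; correction applied: −0.0581369400.

1.087869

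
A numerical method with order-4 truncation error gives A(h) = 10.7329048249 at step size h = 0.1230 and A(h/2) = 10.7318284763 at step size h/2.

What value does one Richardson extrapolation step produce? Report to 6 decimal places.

Method order is 4; weight 2^4 = 16.
Top: 16(10.7318284763) − (10.7329048249) = 160.9763507959
Divide by 2^4 − 1 = 15.
Result: 10.7317567197

10.731757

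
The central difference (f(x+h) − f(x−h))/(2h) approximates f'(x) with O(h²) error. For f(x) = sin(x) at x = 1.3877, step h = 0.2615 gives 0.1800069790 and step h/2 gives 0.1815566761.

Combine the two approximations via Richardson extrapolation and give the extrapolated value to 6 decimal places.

0.182073

Leading term ∝ h^2; use weight 4 = 2^2.
2^2*A(h/2) = 0.7262267044; minus A(h) gives 0.5462197254.
Divide by 2^2 − 1 = 3.
0.5462197254 ÷ 3 = 0.1820732418
Correction |R − A(h/2)| = 5.166e-04; gap |A(h/2) − A(h)| = 1.550e-03.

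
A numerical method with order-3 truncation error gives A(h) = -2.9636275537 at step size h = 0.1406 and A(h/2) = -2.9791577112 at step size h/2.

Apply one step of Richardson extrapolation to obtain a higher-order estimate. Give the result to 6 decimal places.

-2.981376

The method has order 3: 2^3 = 8.
Weighted: (-23.8332616896) − (-2.9636275537) = -20.8696341359
Denominator 8 − 1 = 7.
R = (-20.8696341359)/7 = -2.9813763051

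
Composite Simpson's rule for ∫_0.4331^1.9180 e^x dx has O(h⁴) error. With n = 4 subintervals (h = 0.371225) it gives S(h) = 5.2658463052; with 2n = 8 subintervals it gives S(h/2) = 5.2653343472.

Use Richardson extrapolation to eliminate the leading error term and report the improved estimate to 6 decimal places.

The method has order 4: 2^4 = 16.
Numerator 16 × A(h/2) − A(h) = 16 × 5.2653343472 − 5.2658463052 = 78.9795032500
Denominator 16 − 1 = 15.
78.9795032500 ÷ 15 = 5.2653002167
Gap between inputs: 5.120e-04; correction applied: −0.0000341305.

5.265300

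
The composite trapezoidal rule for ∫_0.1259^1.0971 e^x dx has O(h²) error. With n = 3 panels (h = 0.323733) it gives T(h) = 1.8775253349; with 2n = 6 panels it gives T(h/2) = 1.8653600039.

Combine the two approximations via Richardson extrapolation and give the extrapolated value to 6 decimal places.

1.861305

r = 2, so 2^r = 4.
Top: 4(1.8653600039) − (1.8775253349) = 5.5839146807
Extrapolated: 5.5839146807 / 3 = 1.8613048936
Gap between inputs: 1.217e-02; correction applied: −0.0040551103.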